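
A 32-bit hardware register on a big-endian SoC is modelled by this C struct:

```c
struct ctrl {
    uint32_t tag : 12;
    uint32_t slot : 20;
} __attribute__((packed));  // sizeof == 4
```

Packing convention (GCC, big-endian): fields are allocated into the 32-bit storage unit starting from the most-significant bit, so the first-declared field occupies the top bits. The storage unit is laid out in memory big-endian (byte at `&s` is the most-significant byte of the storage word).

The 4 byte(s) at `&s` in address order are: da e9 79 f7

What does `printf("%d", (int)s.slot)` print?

621047

[0]=0xda [1]=0xe9 [2]=0x79 [3]=0xf7 (big-endian) → word 0xdae979f7
tag [20+:12] = (word>>20) & 0xfff = 3502
slot [0+:20] = (word>>0) & 0xfffff = 621047  ←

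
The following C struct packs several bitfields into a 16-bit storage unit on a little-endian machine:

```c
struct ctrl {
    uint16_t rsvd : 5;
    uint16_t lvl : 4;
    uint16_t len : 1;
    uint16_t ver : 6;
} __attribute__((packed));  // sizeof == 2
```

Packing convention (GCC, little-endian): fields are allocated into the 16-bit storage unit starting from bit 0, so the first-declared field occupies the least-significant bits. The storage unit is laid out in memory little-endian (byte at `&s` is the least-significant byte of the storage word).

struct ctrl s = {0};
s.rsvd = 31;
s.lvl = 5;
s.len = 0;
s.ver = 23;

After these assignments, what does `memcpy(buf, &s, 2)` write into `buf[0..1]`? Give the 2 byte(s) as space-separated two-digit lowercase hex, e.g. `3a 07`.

bf 5c

[0+:5] rsvd=31 & 0x1f = 0x1f; word=0x001f
[5+:4] lvl=5 & 0xf = 0x5; word=0x00bf
[9+:1] len=0 & 0x1 = 0x0; word=0x00bf
[10+:6] ver=23 & 0x3f = 0x17; word=0x5cbf
word = 0x5cbf → little-endian bytes:
  [0]=0xbf  [1]=0x5c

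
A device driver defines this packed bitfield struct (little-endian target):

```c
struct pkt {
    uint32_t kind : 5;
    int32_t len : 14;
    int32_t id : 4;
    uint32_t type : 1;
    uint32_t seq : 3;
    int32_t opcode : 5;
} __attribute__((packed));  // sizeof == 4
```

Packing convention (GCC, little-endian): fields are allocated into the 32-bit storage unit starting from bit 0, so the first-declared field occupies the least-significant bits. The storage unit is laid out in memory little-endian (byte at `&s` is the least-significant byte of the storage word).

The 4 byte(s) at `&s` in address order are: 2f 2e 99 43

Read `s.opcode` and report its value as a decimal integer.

8

[0]=0x2f [1]=0x2e [2]=0x99 [3]=0x43 (little-endian) → word 0x43992e2f
kind [0+:5] = (word>>0) & 0x1f = 15
len [5+:14] = (word>>5) & 0x3fff = 2417
id [19+:4] = (word>>19) & 0xf = 3
type [23+:1] = (word>>23) & 0x1 = 1
seq [24+:3] = (word>>24) & 0x7 = 3
opcode [27+:5] = (word>>27) & 0x1f = 8  ←
opcode signed 5b, MSB=0: value = 8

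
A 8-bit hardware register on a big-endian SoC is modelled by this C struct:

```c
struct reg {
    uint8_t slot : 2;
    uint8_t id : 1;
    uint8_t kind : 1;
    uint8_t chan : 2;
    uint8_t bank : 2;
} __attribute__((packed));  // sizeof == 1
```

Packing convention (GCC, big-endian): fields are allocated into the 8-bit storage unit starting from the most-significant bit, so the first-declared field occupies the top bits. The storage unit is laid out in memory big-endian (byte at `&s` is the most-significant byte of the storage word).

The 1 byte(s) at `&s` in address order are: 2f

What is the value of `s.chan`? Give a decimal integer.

3

[0]=0x2f (big-endian) → word 0x2f
slot [6+:2] = (word>>6) & 0x3 = 0
id [5+:1] = (word>>5) & 0x1 = 1
kind [4+:1] = (word>>4) & 0x1 = 0
chan [2+:2] = (word>>2) & 0x3 = 3  ←
bank [0+:2] = (word>>0) & 0x3 = 3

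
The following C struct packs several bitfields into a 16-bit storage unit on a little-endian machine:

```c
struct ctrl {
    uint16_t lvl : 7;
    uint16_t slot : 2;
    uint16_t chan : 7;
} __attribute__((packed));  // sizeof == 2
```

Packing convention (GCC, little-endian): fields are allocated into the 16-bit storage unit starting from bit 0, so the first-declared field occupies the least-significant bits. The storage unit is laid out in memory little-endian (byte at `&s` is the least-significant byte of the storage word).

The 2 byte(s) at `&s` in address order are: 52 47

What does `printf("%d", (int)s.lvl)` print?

82

[0]=0x52 [1]=0x47 (little-endian) → word 0x4752
lvl [0+:7] = (word>>0) & 0x7f = 82  ←
slot [7+:2] = (word>>7) & 0x3 = 2
chan [9+:7] = (word>>9) & 0x7f = 35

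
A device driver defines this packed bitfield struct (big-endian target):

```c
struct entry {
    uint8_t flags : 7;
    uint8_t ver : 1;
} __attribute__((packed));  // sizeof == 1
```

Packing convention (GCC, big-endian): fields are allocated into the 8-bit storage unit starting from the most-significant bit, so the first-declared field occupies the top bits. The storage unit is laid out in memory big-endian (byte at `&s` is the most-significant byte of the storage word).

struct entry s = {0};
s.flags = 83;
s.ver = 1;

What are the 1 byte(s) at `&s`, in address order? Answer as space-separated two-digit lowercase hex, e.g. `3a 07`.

a7

flags:7 = 83 → 0x53 << 1 → word 0xa6
ver:1 = 1 → 0x1 << 0 → word 0xa7
word = 0xa7 → big-endian bytes:
  [0]=0xa7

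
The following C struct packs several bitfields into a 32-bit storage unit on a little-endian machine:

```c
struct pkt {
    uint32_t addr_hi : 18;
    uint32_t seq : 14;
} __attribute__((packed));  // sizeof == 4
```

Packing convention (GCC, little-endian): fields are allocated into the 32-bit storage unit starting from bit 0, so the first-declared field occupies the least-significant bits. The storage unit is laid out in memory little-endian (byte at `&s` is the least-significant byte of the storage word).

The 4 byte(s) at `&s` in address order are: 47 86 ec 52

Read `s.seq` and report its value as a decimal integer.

[0]=0x47 [1]=0x86 [2]=0xec [3]=0x52 (little-endian) → word 0x52ec8647
addr_hi:18 @ bit 0 → (0x52ec8647>>0)&0x3ffff = 0x8647
seq:14 @ bit 18 → (0x52ec8647>>18)&0x3fff = 0x14bb  ←

5307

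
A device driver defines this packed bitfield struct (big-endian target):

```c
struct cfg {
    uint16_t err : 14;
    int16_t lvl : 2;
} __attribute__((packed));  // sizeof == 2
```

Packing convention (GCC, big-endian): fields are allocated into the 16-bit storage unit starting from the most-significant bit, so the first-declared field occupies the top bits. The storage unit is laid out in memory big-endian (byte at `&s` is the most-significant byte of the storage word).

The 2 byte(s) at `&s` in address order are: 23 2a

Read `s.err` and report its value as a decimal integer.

2250

[0]=0x23 [1]=0x2a (big-endian) → word 0x232a
err:14 @ bit 2 → (0x232a>>2)&0x3fff = 0x8ca  ←
lvl:2 @ bit 0 → (0x232a>>0)&0x3 = 0x2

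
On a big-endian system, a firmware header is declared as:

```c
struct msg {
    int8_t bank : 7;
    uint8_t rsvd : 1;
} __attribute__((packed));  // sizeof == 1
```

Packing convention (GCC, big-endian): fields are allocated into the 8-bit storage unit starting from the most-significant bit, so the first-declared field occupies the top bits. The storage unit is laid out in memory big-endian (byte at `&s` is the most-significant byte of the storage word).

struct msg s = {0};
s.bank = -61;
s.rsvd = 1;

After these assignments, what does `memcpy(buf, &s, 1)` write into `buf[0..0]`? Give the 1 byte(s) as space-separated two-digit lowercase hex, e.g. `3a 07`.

bank (7b) val=-61 bits=0x43 at bit 1: 0x86
rsvd (1b) val=1 bits=0x1 at bit 0: 0x87
word = 0x87 → big-endian bytes:
  [0]=0x87

87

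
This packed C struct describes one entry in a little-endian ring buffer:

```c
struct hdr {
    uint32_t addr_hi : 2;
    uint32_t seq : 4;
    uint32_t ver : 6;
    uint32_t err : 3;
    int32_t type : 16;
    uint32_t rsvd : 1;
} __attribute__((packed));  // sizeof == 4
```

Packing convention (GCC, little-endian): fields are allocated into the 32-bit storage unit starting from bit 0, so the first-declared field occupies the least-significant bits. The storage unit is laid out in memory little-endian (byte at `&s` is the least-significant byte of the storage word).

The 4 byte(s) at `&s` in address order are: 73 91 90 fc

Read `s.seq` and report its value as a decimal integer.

12

[0]=0x73 [1]=0x91 [2]=0x90 [3]=0xfc (little-endian) → word 0xfc909173
addr_hi:2 @ bit 0 → (0xfc909173>>0)&0x3 = 0x3
seq:4 @ bit 2 → (0xfc909173>>2)&0xf = 0xc  ←
ver:6 @ bit 6 → (0xfc909173>>6)&0x3f = 0x5
err:3 @ bit 12 → (0xfc909173>>12)&0x7 = 0x1
type:16 @ bit 15 → (0xfc909173>>15)&0xffff = 0xf921
rsvd:1 @ bit 31 → (0xfc909173>>31)&0x1 = 0x1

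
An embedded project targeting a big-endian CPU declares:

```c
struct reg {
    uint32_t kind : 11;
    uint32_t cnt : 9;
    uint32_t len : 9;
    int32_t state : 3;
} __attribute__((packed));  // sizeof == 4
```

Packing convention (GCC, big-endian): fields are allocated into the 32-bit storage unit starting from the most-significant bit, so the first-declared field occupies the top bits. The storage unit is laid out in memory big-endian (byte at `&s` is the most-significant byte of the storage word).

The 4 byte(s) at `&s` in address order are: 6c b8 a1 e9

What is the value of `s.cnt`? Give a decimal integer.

[0]=0x6c [1]=0xb8 [2]=0xa1 [3]=0xe9 (big-endian) → word 0x6cb8a1e9
kind:11 @ bit 21 → (0x6cb8a1e9>>21)&0x7ff = 0x365
cnt:9 @ bit 12 → (0x6cb8a1e9>>12)&0x1ff = 0x18a  ←
len:9 @ bit 3 → (0x6cb8a1e9>>3)&0x1ff = 0x3d
state:3 @ bit 0 → (0x6cb8a1e9>>0)&0x7 = 0x1

394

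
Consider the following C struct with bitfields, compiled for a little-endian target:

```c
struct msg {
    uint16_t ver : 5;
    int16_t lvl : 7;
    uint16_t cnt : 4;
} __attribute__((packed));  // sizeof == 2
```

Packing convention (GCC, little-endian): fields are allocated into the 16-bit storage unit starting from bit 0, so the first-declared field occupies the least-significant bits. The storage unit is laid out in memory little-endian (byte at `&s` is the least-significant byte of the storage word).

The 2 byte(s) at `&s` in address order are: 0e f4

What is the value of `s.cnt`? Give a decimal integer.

15

[0]=0x0e [1]=0xf4 (little-endian) → word 0xf40e
ver [0+:5] = (word>>0) & 0x1f = 14
lvl [5+:7] = (word>>5) & 0x7f = 32
cnt [12+:4] = (word>>12) & 0xf = 15  ←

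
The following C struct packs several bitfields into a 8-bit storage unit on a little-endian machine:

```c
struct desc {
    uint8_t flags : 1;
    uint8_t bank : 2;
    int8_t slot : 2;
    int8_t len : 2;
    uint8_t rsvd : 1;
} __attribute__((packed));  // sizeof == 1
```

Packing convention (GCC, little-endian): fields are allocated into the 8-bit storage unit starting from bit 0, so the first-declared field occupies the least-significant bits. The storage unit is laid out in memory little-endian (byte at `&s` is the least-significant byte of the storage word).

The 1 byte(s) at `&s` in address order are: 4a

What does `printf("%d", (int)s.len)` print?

-2

[0]=0x4a (little-endian) → word 0x4a
flags:1 @ bit 0 → (0x4a>>0)&0x1 = 0x0
bank:2 @ bit 1 → (0x4a>>1)&0x3 = 0x1
slot:2 @ bit 3 → (0x4a>>3)&0x3 = 0x1
len:2 @ bit 5 → (0x4a>>5)&0x3 = 0x2  ←
rsvd:1 @ bit 7 → (0x4a>>7)&0x1 = 0x0
len signed 2b, MSB=1: 2 - 4 = -2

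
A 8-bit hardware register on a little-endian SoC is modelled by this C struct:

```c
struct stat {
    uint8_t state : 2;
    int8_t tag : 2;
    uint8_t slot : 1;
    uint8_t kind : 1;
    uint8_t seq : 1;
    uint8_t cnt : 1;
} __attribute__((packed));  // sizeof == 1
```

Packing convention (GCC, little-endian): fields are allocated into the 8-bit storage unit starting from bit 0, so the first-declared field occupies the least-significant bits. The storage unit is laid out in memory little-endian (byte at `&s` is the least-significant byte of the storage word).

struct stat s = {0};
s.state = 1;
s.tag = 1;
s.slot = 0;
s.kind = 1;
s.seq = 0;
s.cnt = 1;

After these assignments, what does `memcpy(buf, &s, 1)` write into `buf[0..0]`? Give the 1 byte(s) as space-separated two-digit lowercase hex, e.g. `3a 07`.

a5

[0+:2] state=1 & 0x3 = 0x1; word=0x01
[2+:2] tag=1 & 0x3 = 0x1; word=0x05
[4+:1] slot=0 & 0x1 = 0x0; word=0x05
[5+:1] kind=1 & 0x1 = 0x1; word=0x25
[6+:1] seq=0 & 0x1 = 0x0; word=0x25
[7+:1] cnt=1 & 0x1 = 0x1; word=0xa5
word = 0xa5 → little-endian bytes:
  [0]=0xa5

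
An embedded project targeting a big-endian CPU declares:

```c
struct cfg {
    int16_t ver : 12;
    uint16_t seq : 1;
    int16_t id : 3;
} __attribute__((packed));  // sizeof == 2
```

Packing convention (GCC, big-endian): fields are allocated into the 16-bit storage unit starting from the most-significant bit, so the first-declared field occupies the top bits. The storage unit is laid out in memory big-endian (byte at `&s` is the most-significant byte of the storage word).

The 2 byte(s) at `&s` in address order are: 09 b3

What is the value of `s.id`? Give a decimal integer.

[0]=0x09 [1]=0xb3 (big-endian) → word 0x09b3
ver:12 @ bit 4 → (0x09b3>>4)&0xfff = 0x9b
seq:1 @ bit 3 → (0x09b3>>3)&0x1 = 0x0
id:3 @ bit 0 → (0x09b3>>0)&0x7 = 0x3  ←
id signed 3b, MSB=0: value = 3

3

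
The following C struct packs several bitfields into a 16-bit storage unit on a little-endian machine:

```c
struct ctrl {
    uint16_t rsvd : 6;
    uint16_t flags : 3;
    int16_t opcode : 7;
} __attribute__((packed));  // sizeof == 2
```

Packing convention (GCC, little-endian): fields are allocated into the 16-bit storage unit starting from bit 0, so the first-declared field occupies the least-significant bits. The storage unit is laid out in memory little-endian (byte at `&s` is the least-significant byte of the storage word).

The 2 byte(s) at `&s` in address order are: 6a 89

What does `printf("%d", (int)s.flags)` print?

5

[0]=0x6a [1]=0x89 (little-endian) → word 0x896a
rsvd [0+:6] = (word>>0) & 0x3f = 42
flags [6+:3] = (word>>6) & 0x7 = 5  ←
opcode [9+:7] = (word>>9) & 0x7f = 68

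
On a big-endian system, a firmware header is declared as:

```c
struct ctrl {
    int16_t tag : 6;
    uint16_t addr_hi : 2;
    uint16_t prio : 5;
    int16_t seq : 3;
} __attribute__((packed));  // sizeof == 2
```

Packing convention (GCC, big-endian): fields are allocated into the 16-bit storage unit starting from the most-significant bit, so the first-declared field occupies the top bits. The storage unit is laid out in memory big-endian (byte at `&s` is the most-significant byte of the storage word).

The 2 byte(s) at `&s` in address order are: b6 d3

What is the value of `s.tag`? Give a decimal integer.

-19

[0]=0xb6 [1]=0xd3 (big-endian) → word 0xb6d3
tag [10+:6] = (word>>10) & 0x3f = 45  ←
addr_hi [8+:2] = (word>>8) & 0x3 = 2
prio [3+:5] = (word>>3) & 0x1f = 26
seq [0+:3] = (word>>0) & 0x7 = 3
tag signed 6b, MSB=1: 45 - 64 = -19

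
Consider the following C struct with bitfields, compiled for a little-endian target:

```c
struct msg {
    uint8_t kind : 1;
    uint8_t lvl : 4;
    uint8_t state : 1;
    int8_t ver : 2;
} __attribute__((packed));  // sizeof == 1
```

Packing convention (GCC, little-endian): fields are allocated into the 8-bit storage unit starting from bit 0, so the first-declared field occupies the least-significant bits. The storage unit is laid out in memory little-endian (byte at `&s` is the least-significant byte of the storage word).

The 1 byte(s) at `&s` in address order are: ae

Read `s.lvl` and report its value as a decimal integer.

[0]=0xae (little-endian) → word 0xae
kind:1 @ bit 0 → (0xae>>0)&0x1 = 0x0
lvl:4 @ bit 1 → (0xae>>1)&0xf = 0x7  ←
state:1 @ bit 5 → (0xae>>5)&0x1 = 0x1
ver:2 @ bit 6 → (0xae>>6)&0x3 = 0x2

7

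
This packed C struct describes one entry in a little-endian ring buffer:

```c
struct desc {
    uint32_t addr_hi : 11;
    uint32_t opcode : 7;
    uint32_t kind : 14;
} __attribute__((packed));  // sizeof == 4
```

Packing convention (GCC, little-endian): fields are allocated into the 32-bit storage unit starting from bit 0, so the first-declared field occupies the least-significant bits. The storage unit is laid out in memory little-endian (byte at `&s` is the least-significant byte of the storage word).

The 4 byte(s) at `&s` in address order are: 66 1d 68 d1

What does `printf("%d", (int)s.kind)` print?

13402

[0]=0x66 [1]=0x1d [2]=0x68 [3]=0xd1 (little-endian) → word 0xd1681d66
addr_hi:11 @ bit 0 → (0xd1681d66>>0)&0x7ff = 0x566
opcode:7 @ bit 11 → (0xd1681d66>>11)&0x7f = 0x3
kind:14 @ bit 18 → (0xd1681d66>>18)&0x3fff = 0x345a  ←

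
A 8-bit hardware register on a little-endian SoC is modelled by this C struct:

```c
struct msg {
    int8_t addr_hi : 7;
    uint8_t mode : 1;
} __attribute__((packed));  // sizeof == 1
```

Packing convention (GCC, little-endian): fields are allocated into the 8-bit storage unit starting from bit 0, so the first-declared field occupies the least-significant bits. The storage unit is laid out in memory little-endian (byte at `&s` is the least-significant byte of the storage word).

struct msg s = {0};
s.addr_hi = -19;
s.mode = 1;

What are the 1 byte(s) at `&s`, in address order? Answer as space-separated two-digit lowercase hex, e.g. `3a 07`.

addr_hi (7b) val=-19 bits=0x6d at bit 0: 0x6d
mode (1b) val=1 bits=0x1 at bit 7: 0xed
word = 0xed → little-endian bytes:
  [0]=0xed

ed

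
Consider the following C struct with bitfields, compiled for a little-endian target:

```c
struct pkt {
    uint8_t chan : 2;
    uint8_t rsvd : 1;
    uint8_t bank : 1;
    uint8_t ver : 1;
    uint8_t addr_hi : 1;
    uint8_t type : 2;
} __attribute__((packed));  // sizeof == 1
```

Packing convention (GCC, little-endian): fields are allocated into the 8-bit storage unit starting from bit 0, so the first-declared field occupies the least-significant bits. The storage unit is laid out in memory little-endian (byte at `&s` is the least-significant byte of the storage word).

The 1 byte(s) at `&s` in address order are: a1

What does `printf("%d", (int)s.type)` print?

[0]=0xa1 (little-endian) → word 0xa1
chan:2 @ bit 0 → (0xa1>>0)&0x3 = 0x1
rsvd:1 @ bit 2 → (0xa1>>2)&0x1 = 0x0
bank:1 @ bit 3 → (0xa1>>3)&0x1 = 0x0
ver:1 @ bit 4 → (0xa1>>4)&0x1 = 0x0
addr_hi:1 @ bit 5 → (0xa1>>5)&0x1 = 0x1
type:2 @ bit 6 → (0xa1>>6)&0x3 = 0x2  ←

2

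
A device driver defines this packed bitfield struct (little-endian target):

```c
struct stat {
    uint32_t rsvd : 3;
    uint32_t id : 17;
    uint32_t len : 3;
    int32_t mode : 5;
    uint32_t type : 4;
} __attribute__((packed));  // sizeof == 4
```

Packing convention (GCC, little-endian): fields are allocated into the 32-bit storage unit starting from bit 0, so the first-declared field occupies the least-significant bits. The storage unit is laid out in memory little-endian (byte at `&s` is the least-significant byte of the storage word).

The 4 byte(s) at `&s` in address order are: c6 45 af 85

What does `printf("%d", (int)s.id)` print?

125112

[0]=0xc6 [1]=0x45 [2]=0xaf [3]=0x85 (little-endian) → word 0x85af45c6
rsvd:3 @ bit 0 → (0x85af45c6>>0)&0x7 = 0x6
id:17 @ bit 3 → (0x85af45c6>>3)&0x1ffff = 0x1e8b8  ←
len:3 @ bit 20 → (0x85af45c6>>20)&0x7 = 0x2
mode:5 @ bit 23 → (0x85af45c6>>23)&0x1f = 0xb
type:4 @ bit 28 → (0x85af45c6>>28)&0xf = 0x8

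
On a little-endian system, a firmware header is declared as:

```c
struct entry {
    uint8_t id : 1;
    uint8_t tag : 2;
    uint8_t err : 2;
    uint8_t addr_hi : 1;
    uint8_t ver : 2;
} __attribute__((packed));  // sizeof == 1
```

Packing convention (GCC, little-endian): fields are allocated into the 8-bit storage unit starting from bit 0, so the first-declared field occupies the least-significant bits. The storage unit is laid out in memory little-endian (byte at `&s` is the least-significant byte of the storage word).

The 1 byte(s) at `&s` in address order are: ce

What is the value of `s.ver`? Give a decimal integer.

[0]=0xce (little-endian) → word 0xce
id:1 @ bit 0 → (0xce>>0)&0x1 = 0x0
tag:2 @ bit 1 → (0xce>>1)&0x3 = 0x3
err:2 @ bit 3 → (0xce>>3)&0x3 = 0x1
addr_hi:1 @ bit 5 → (0xce>>5)&0x1 = 0x0
ver:2 @ bit 6 → (0xce>>6)&0x3 = 0x3  ←

3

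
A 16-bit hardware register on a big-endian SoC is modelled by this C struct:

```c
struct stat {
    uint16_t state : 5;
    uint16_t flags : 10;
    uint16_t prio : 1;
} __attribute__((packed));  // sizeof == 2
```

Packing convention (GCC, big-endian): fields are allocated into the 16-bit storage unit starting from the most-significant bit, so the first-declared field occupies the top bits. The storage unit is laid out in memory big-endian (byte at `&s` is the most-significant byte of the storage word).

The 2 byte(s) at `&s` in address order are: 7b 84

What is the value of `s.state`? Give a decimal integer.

15

[0]=0x7b [1]=0x84 (big-endian) → word 0x7b84
state:5 @ bit 11 → (0x7b84>>11)&0x1f = 0xf  ←
flags:10 @ bit 1 → (0x7b84>>1)&0x3ff = 0x1c2
prio:1 @ bit 0 → (0x7b84>>0)&0x1 = 0x0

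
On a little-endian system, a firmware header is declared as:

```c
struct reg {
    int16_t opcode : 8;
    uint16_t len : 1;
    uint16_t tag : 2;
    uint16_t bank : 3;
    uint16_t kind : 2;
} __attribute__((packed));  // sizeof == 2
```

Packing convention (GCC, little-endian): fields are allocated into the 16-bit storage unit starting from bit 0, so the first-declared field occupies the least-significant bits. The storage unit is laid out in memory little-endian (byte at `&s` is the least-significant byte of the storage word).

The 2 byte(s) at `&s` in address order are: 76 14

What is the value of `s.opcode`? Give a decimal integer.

[0]=0x76 [1]=0x14 (little-endian) → word 0x1476
opcode [0+:8] = (word>>0) & 0xff = 118  ←
len [8+:1] = (word>>8) & 0x1 = 0
tag [9+:2] = (word>>9) & 0x3 = 2
bank [11+:3] = (word>>11) & 0x7 = 2
kind [14+:2] = (word>>14) & 0x3 = 0
opcode signed 8b, MSB=0: value = 118

118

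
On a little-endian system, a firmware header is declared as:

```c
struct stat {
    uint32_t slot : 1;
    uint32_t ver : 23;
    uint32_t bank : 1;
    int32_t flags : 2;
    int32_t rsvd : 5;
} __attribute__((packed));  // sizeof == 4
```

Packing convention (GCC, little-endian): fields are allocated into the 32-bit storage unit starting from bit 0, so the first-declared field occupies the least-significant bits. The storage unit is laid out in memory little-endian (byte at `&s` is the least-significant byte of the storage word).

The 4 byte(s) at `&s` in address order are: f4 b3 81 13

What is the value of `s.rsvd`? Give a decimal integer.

2

[0]=0xf4 [1]=0xb3 [2]=0x81 [3]=0x13 (little-endian) → word 0x1381b3f4
slot:1 @ bit 0 → (0x1381b3f4>>0)&0x1 = 0x0
ver:23 @ bit 1 → (0x1381b3f4>>1)&0x7fffff = 0x40d9fa
bank:1 @ bit 24 → (0x1381b3f4>>24)&0x1 = 0x1
flags:2 @ bit 25 → (0x1381b3f4>>25)&0x3 = 0x1
rsvd:5 @ bit 27 → (0x1381b3f4>>27)&0x1f = 0x2  ←
rsvd signed 5b, MSB=0: value = 2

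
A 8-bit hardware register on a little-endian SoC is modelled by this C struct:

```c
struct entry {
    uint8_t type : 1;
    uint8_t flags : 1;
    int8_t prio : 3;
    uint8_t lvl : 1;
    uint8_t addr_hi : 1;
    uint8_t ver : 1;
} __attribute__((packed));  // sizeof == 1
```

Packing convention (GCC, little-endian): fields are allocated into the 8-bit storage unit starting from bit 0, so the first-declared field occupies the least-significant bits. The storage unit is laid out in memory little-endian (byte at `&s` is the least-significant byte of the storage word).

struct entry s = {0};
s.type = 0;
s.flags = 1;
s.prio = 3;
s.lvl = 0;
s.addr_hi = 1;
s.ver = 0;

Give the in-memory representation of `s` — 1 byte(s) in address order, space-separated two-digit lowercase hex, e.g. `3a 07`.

type (1b) val=0 bits=0x0 at bit 0: 0x00
flags (1b) val=1 bits=0x1 at bit 1: 0x02
prio (3b) val=3 bits=0x3 at bit 2: 0x0e
lvl (1b) val=0 bits=0x0 at bit 5: 0x0e
addr_hi (1b) val=1 bits=0x1 at bit 6: 0x4e
ver (1b) val=0 bits=0x0 at bit 7: 0x4e
word = 0x4e → little-endian bytes:
  [0]=0x4e

4e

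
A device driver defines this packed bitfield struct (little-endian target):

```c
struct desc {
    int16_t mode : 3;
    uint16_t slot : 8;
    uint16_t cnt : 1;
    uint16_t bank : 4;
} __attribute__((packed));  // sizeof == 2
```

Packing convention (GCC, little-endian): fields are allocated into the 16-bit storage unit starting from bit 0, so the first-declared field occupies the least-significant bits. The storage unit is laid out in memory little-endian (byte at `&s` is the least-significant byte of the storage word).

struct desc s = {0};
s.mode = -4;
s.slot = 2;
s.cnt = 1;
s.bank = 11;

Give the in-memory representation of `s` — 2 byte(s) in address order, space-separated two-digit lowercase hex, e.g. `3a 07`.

14 b8

[0+:3] mode=-4 & 0x7 = 0x4; word=0x0004
[3+:8] slot=2 & 0xff = 0x2; word=0x0014
[11+:1] cnt=1 & 0x1 = 0x1; word=0x0814
[12+:4] bank=11 & 0xf = 0xb; word=0xb814
word = 0xb814 → little-endian bytes:
  [0]=0x14  [1]=0xb8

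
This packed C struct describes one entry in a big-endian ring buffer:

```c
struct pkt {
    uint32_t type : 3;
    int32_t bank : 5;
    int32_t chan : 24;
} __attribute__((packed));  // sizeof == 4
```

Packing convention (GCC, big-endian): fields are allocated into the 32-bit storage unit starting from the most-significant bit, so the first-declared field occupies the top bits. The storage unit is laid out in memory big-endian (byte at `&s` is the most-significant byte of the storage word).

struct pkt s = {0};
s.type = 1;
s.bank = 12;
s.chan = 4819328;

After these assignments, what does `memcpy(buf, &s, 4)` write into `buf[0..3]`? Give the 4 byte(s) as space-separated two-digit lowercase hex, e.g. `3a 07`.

type (3b) val=1 bits=0x1 at bit 29: 0x20000000
bank (5b) val=12 bits=0xc at bit 24: 0x2c000000
chan (24b) val=4819328 bits=0x498980 at bit 0: 0x2c498980
word = 0x2c498980 → big-endian bytes:
  [0]=0x2c  [1]=0x49  [2]=0x89  [3]=0x80

2c 49 89 80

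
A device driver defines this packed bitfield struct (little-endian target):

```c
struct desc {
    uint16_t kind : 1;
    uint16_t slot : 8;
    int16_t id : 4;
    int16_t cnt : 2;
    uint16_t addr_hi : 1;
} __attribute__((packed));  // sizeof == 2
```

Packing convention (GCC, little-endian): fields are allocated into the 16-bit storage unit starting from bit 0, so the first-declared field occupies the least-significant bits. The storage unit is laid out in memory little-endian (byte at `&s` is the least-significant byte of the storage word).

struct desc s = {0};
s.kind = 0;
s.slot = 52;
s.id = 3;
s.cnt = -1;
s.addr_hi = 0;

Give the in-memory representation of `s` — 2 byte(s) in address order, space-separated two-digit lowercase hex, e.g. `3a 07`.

kind:1 = 0 → 0x0 << 0 → word 0x0000
slot:8 = 52 → 0x34 << 1 → word 0x0068
id:4 = 3 → 0x3 << 9 → word 0x0668
cnt:2 = -1 → 0x3 << 13 → word 0x6668
addr_hi:1 = 0 → 0x0 << 15 → word 0x6668
word = 0x6668 → little-endian bytes:
  [0]=0x68  [1]=0x66

68 66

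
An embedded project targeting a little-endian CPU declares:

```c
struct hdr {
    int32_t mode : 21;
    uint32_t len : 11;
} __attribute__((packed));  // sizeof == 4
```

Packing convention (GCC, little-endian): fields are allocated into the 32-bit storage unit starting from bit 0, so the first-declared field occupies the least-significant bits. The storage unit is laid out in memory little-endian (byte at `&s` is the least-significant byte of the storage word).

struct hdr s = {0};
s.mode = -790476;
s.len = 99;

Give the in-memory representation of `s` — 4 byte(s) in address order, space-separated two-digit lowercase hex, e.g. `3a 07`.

34 f0 73 0c

mode (21b) val=-790476 bits=0x13f034 at bit 0: 0x0013f034
len (11b) val=99 bits=0x63 at bit 21: 0x0c73f034
word = 0x0c73f034 → little-endian bytes:
  [0]=0x34  [1]=0xf0  [2]=0x73  [3]=0x0c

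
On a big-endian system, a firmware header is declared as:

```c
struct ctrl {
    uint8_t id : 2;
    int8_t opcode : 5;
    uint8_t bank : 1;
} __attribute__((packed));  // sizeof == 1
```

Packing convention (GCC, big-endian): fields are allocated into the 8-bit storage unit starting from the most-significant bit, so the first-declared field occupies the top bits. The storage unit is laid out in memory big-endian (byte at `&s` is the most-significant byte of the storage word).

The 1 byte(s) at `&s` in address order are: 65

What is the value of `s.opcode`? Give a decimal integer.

[0]=0x65 (big-endian) → word 0x65
id:2 @ bit 6 → (0x65>>6)&0x3 = 0x1
opcode:5 @ bit 1 → (0x65>>1)&0x1f = 0x12  ←
bank:1 @ bit 0 → (0x65>>0)&0x1 = 0x1
opcode signed 5b, MSB=1: 18 - 32 = -14

-14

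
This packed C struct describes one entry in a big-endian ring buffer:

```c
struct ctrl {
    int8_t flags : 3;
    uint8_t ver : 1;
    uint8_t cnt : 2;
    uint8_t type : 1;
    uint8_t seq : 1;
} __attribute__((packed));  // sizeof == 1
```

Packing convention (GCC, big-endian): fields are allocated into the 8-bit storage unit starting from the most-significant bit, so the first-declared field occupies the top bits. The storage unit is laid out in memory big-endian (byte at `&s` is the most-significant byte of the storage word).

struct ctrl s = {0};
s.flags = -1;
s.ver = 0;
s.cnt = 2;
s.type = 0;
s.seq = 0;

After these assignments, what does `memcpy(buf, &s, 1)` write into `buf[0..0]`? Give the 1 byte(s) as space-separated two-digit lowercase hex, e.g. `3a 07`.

flags (3b) val=-1 bits=0x7 at bit 5: 0xe0
ver (1b) val=0 bits=0x0 at bit 4: 0xe0
cnt (2b) val=2 bits=0x2 at bit 2: 0xe8
type (1b) val=0 bits=0x0 at bit 1: 0xe8
seq (1b) val=0 bits=0x0 at bit 0: 0xe8
word = 0xe8 → big-endian bytes:
  [0]=0xe8

e8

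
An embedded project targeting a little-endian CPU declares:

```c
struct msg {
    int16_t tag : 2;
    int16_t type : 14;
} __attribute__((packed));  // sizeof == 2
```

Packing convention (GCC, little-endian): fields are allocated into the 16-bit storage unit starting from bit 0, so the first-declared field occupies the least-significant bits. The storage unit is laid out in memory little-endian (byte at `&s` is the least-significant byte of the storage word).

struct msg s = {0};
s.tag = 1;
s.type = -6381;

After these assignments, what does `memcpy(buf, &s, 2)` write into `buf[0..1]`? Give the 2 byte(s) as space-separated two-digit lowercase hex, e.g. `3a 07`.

[0+:2] tag=1 & 0x3 = 0x1; word=0x0001
[2+:14] type=-6381 & 0x3fff = 0x2713; word=0x9c4d
word = 0x9c4d → little-endian bytes:
  [0]=0x4d  [1]=0x9c

4d 9c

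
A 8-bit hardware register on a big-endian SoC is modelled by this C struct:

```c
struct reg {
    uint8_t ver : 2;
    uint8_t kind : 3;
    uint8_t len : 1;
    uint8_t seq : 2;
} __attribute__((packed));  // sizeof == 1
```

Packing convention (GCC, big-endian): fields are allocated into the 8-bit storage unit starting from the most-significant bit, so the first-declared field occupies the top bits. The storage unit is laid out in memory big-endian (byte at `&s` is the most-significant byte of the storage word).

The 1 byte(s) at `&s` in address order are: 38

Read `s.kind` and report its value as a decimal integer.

7

[0]=0x38 (big-endian) → word 0x38
ver:2 @ bit 6 → (0x38>>6)&0x3 = 0x0
kind:3 @ bit 3 → (0x38>>3)&0x7 = 0x7  ←
len:1 @ bit 2 → (0x38>>2)&0x1 = 0x0
seq:2 @ bit 0 → (0x38>>0)&0x3 = 0x0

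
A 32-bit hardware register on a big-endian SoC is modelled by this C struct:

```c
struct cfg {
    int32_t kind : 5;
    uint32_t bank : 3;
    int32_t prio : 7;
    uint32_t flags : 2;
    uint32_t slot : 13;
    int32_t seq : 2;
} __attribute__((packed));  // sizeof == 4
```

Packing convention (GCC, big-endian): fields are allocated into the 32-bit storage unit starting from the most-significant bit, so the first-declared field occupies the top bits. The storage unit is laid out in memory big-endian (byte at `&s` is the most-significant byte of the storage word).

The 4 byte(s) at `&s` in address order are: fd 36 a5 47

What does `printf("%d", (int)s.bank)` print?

5

[0]=0xfd [1]=0x36 [2]=0xa5 [3]=0x47 (big-endian) → word 0xfd36a547
kind:5 @ bit 27 → (0xfd36a547>>27)&0x1f = 0x1f
bank:3 @ bit 24 → (0xfd36a547>>24)&0x7 = 0x5  ←
prio:7 @ bit 17 → (0xfd36a547>>17)&0x7f = 0x1b
flags:2 @ bit 15 → (0xfd36a547>>15)&0x3 = 0x1
slot:13 @ bit 2 → (0xfd36a547>>2)&0x1fff = 0x951
seq:2 @ bit 0 → (0xfd36a547>>0)&0x3 = 0x3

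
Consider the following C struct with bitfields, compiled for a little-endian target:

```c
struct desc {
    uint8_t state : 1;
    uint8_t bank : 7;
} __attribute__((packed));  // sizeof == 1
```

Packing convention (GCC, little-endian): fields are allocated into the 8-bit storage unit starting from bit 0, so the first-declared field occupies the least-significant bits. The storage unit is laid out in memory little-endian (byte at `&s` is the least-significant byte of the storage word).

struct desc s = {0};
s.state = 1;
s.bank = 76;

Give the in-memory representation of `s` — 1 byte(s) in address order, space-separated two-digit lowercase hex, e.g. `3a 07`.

99

state:1 = 1 → 0x1 << 0 → word 0x01
bank:7 = 76 → 0x4c << 1 → word 0x99
word = 0x99 → little-endian bytes:
  [0]=0x99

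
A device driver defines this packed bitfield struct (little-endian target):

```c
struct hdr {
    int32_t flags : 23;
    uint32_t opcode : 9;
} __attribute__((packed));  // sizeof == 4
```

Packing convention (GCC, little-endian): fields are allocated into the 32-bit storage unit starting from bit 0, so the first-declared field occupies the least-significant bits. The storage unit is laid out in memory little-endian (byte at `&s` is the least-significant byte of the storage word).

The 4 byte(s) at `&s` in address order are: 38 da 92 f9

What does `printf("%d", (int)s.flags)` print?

1235512

[0]=0x38 [1]=0xda [2]=0x92 [3]=0xf9 (little-endian) → word 0xf992da38
flags [0+:23] = (word>>0) & 0x7fffff = 1235512  ←
opcode [23+:9] = (word>>23) & 0x1ff = 499
flags signed 23b, MSB=0: value = 1235512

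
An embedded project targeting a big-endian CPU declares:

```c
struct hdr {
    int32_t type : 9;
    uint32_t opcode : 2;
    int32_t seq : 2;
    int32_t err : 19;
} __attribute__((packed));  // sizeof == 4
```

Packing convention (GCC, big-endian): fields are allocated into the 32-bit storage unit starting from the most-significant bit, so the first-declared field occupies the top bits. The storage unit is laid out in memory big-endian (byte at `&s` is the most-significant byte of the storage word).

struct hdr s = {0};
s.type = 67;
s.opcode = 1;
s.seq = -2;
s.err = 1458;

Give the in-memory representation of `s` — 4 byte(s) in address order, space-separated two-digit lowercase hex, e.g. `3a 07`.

type:9 = 67 → 0x43 << 23 → word 0x21800000
opcode:2 = 1 → 0x1 << 21 → word 0x21a00000
seq:2 = -2 → 0x2 << 19 → word 0x21b00000
err:19 = 1458 → 0x5b2 << 0 → word 0x21b005b2
word = 0x21b005b2 → big-endian bytes:
  [0]=0x21  [1]=0xb0  [2]=0x05  [3]=0xb2

21 b0 05 b2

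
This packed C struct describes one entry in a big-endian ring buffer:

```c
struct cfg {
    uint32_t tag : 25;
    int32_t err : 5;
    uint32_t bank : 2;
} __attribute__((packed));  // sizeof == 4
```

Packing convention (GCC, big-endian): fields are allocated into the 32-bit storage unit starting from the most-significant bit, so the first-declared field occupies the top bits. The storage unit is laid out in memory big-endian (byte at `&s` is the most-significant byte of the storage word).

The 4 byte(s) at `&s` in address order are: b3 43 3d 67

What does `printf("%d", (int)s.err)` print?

-7

[0]=0xb3 [1]=0x43 [2]=0x3d [3]=0x67 (big-endian) → word 0xb3433d67
tag [7+:25] = (word>>7) & 0x1ffffff = 23496314
err [2+:5] = (word>>2) & 0x1f = 25  ←
bank [0+:2] = (word>>0) & 0x3 = 3
err signed 5b, MSB=1: 25 - 32 = -7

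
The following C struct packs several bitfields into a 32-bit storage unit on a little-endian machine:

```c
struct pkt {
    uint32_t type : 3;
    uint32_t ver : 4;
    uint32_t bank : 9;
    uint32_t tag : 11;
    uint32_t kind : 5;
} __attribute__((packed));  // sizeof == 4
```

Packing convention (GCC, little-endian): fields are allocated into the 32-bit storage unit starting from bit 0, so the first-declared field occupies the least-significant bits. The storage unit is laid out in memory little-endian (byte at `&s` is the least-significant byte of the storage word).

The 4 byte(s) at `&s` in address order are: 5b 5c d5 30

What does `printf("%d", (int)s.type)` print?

[0]=0x5b [1]=0x5c [2]=0xd5 [3]=0x30 (little-endian) → word 0x30d55c5b
type:3 @ bit 0 → (0x30d55c5b>>0)&0x7 = 0x3  ←
ver:4 @ bit 3 → (0x30d55c5b>>3)&0xf = 0xb
bank:9 @ bit 7 → (0x30d55c5b>>7)&0x1ff = 0xb8
tag:11 @ bit 16 → (0x30d55c5b>>16)&0x7ff = 0xd5
kind:5 @ bit 27 → (0x30d55c5b>>27)&0x1f = 0x6

3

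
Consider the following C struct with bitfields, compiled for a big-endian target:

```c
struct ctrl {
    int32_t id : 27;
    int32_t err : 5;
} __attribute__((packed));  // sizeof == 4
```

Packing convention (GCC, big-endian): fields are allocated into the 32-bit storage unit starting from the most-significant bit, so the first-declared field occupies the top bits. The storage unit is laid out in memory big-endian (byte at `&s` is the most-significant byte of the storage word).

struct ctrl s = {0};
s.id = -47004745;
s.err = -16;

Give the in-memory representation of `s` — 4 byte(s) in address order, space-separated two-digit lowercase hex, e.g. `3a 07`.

id:27 = -47004745 → 0x532c3b7 << 5 → word 0xa65876e0
err:5 = -16 → 0x10 << 0 → word 0xa65876f0
word = 0xa65876f0 → big-endian bytes:
  [0]=0xa6  [1]=0x58  [2]=0x76  [3]=0xf0

a6 58 76 f0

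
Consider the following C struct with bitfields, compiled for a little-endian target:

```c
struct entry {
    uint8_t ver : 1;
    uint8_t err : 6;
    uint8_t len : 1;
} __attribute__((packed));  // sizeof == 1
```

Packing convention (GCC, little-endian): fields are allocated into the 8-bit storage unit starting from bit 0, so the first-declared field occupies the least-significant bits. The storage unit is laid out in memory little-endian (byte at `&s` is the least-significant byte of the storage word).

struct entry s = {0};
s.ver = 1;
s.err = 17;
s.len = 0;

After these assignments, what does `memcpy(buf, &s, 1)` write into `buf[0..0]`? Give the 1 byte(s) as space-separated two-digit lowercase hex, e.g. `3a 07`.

ver:1 = 1 → 0x1 << 0 → word 0x01
err:6 = 17 → 0x11 << 1 → word 0x23
len:1 = 0 → 0x0 << 7 → word 0x23
word = 0x23 → little-endian bytes:
  [0]=0x23

23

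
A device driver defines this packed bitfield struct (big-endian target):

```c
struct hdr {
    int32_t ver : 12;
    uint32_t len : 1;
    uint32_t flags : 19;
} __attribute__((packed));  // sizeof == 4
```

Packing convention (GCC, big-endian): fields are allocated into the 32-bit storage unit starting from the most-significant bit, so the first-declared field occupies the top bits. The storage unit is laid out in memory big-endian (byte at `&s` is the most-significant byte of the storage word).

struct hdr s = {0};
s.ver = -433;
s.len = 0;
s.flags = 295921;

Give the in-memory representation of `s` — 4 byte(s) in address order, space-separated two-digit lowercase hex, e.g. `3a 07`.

e4 f4 83 f1

ver:12 = -433 → 0xe4f << 20 → word 0xe4f00000
len:1 = 0 → 0x0 << 19 → word 0xe4f00000
flags:19 = 295921 → 0x483f1 << 0 → word 0xe4f483f1
word = 0xe4f483f1 → big-endian bytes:
  [0]=0xe4  [1]=0xf4  [2]=0x83  [3]=0xf1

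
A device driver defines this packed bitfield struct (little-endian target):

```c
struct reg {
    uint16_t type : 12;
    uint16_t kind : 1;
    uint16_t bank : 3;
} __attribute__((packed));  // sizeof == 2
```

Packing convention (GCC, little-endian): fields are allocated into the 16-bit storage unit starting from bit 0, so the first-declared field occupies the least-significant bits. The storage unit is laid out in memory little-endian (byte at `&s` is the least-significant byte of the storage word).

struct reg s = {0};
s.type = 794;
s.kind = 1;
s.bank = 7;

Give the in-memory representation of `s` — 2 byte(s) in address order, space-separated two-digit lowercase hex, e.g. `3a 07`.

1a f3

type:12 = 794 → 0x31a << 0 → word 0x031a
kind:1 = 1 → 0x1 << 12 → word 0x131a
bank:3 = 7 → 0x7 << 13 → word 0xf31a
word = 0xf31a → little-endian bytes:
  [0]=0x1a  [1]=0xf3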